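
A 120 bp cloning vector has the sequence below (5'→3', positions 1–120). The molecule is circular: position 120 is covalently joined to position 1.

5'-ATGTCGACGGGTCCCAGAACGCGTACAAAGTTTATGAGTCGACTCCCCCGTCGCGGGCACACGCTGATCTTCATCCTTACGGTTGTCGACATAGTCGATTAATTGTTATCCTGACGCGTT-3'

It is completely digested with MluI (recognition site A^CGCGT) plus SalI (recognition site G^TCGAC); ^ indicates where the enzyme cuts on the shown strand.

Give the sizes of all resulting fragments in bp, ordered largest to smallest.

MluI sites (ACGCGT) start at positions 19, 114.
MluI cuts after the first base of each site, so after positions 19, 114.
SalI sites (GTCGAC) start at positions 3, 38, 85.
SalI cuts after the first base of each site, so after positions 3, 38, 85.
Combined cut positions: 3, 19, 38, 85, 114.
Circular molecule, 5 cuts → 5 fragments:
  4–19 → 16 bp
  20–38 → 19 bp
  39–85 → 47 bp
  86–114 → 29 bp
  115–120 then 1–3 → 6 + 3 = 9 bp
Sorted largest to smallest: 47, 29, 19, 16, 9 bp.

47, 29, 19, 16, 9 bp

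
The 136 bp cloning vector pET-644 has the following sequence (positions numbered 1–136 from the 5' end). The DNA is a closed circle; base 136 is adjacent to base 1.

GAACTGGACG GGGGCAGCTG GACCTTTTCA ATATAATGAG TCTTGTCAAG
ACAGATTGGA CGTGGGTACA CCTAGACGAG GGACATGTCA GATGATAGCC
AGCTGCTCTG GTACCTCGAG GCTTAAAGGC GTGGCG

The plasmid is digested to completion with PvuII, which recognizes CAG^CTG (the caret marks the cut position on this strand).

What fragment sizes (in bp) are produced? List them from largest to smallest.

85, 51 bp

PvuII sites (CAGCTG) start at positions 15, 100.
PvuII cuts after base 3 of each site, so after positions 17, 102.
Circular molecule, 2 cuts → 2 fragments:
  18–102 → 85 bp
  103–136 then 1–17 → 34 + 17 = 51 bp
Sorted largest to smallest: 85, 51 bp.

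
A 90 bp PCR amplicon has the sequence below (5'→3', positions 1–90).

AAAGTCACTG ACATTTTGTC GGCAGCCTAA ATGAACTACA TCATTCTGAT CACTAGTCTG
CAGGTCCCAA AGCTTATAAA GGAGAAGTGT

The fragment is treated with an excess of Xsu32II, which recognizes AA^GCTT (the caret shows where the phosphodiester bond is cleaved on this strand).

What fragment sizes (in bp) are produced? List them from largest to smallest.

The Xsu32II site (AAGCTT) starts at position 70.
Xsu32II cuts after base 2 of each site, so after position 71.
Linear molecule, 1 cut → 2 fragments:
  1–71 → 71 bp
  72–90 → 19 bp
Sorted largest to smallest: 71, 19 bp.

71, 19 bp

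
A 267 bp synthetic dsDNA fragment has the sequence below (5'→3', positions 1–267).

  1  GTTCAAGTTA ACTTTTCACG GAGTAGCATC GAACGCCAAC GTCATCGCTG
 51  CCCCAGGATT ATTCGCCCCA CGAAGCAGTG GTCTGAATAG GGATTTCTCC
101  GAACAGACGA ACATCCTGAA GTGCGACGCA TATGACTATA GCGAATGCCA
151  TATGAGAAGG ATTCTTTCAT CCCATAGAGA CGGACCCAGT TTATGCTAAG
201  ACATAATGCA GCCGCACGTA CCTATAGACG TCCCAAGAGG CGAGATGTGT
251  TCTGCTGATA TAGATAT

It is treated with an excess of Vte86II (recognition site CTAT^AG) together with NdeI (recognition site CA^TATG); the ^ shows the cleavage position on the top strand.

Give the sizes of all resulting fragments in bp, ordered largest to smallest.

Vte86II sites (CTATAG) start at positions 136, 222.
Vte86II cuts after base 4 of each site, so after positions 139, 225.
NdeI sites (CATATG) start at positions 129, 149.
NdeI cuts after base 2 of each site, so after positions 130, 150.
Combined cut positions: 130, 139, 150, 225.
Linear molecule, 4 cuts → 5 fragments:
  1–130 → 130 bp
  131–139 → 9 bp
  140–150 → 11 bp
  151–225 → 75 bp
  226–267 → 42 bp
Sorted largest to smallest: 130, 75, 42, 11, 9 bp.

130, 75, 42, 11, 9 bp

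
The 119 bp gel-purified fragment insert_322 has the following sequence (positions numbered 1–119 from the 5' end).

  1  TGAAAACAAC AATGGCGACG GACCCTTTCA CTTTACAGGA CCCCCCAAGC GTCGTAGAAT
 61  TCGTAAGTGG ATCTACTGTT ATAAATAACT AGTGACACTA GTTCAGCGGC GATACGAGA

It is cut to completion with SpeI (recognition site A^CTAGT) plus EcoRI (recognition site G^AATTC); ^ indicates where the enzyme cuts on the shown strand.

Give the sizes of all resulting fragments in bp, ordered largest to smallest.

57, 31, 22, 9 bp

SpeI sites (ACTAGT) start at positions 88, 97.
SpeI cuts after the first base of each site, so after positions 88, 97.
The EcoRI site (GAATTC) starts at position 57.
EcoRI cuts after the first base of each site, so after position 57.
Combined cut positions: 57, 88, 97.
Linear molecule, 3 cuts → 4 fragments:
  1–57 → 57 bp
  58–88 → 31 bp
  89–97 → 9 bp
  98–119 → 22 bp
Sorted largest to smallest: 57, 31, 22, 9 bp.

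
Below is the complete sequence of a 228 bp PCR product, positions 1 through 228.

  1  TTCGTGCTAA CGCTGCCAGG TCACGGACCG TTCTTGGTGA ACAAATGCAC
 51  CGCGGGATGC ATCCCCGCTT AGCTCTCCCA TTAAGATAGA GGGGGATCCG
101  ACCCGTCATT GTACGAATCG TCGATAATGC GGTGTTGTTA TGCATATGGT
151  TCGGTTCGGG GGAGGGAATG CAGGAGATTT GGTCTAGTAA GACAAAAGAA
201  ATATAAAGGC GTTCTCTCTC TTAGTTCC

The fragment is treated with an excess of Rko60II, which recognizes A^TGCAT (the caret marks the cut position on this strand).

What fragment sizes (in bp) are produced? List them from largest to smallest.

Rko60II sites (ATGCAT) start at positions 57, 140.
Rko60II cuts after the first base of each site, so after positions 57, 140.
Linear molecule, 2 cuts → 3 fragments:
  1–57 → 57 bp
  58–140 → 83 bp
  141–228 → 88 bp
Sorted largest to smallest: 88, 83, 57 bp.

88, 83, 57 bp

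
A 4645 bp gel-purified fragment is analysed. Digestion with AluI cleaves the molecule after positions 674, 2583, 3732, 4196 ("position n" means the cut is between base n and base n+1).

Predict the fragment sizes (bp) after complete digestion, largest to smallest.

1909, 1149, 674, 464, 449 bp

Linear molecule, 4 cuts → 5 fragments:
  674 − 0 = 674 bp
  2583 − 674 = 1909 bp
  3732 − 2583 = 1149 bp
  4196 − 3732 = 464 bp
  4645 − 4196 = 449 bp
Sorted largest to smallest: 1909, 1149, 674, 464, 449 bp.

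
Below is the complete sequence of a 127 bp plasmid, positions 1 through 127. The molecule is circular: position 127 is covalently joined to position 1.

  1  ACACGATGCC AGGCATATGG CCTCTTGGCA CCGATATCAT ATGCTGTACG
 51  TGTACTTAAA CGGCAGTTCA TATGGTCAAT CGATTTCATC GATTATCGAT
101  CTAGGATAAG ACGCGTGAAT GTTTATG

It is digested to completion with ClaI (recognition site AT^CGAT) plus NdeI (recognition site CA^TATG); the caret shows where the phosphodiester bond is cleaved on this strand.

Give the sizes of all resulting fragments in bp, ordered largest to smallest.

46, 31, 24, 10, 9, 7 bp

ClaI sites (ATCGAT) start at positions 79, 88, 95.
ClaI cuts after base 2 of each site, so after positions 80, 89, 96.
NdeI sites (CATATG) start at positions 14, 38, 69.
NdeI cuts after base 2 of each site, so after positions 15, 39, 70.
Combined cut positions: 15, 39, 70, 80, 89, 96.
Circular molecule, 6 cuts → 6 fragments:
  16–39 → 24 bp
  40–70 → 31 bp
  71–80 → 10 bp
  81–89 → 9 bp
  90–96 → 7 bp
  97–127 then 1–15 → 31 + 15 = 46 bp
Sorted largest to smallest: 46, 31, 24, 10, 9, 7 bp.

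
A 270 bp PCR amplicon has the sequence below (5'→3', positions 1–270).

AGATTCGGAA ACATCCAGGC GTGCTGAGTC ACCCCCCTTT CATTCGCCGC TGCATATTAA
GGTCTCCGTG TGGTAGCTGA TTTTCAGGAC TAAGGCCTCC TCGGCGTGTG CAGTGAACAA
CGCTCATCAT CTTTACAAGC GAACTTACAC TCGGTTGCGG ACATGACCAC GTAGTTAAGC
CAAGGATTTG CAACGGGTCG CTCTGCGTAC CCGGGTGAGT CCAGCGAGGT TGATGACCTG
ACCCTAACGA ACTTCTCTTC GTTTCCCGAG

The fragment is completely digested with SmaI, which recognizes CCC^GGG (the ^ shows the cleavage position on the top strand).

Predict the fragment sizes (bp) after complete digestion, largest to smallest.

212, 58 bp

The SmaI site (CCCGGG) starts at position 210.
SmaI cuts after base 3 of each site, so after position 212.
Linear molecule, 1 cut → 2 fragments:
  1–212 → 212 bp
  213–270 → 58 bp
Sorted largest to smallest: 212, 58 bp.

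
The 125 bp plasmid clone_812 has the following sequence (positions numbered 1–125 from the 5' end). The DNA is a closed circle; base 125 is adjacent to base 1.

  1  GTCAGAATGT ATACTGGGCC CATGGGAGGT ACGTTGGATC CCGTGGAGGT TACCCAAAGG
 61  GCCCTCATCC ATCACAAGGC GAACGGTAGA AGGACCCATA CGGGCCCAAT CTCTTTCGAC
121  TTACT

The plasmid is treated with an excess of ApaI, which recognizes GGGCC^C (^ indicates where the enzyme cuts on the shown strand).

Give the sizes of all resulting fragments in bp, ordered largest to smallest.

ApaI sites (GGGCCC) start at positions 16, 59, 102.
ApaI cuts after base 5 of each site (before the last base), so after positions 20, 63, 106.
Circular molecule, 3 cuts → 3 fragments:
  21–63 → 43 bp
  64–106 → 43 bp
  107–125 then 1–20 → 19 + 20 = 39 bp
Sorted largest to smallest: 43, 43, 39 bp.

43, 43, 39 bp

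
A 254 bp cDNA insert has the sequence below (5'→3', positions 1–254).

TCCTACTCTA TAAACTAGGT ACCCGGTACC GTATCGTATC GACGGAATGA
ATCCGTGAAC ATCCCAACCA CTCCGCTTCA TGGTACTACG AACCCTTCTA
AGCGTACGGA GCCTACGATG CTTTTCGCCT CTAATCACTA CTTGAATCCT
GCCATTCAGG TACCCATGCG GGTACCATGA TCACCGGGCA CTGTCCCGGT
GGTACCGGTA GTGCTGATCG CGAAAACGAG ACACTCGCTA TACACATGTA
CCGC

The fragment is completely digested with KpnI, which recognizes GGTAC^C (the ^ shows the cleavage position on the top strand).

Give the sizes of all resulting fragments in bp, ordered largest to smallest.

KpnI sites (GGTACC) start at positions 18, 25, 159, 171, 201.
KpnI cuts after base 5 of each site (before the last base), so after positions 22, 29, 163, 175, 205.
Linear molecule, 5 cuts → 6 fragments:
  1–22 → 22 bp
  23–29 → 7 bp
  30–163 → 134 bp
  164–175 → 12 bp
  176–205 → 30 bp
  206–254 → 49 bp
Sorted largest to smallest: 134, 49, 30, 22, 12, 7 bp.

134, 49, 30, 22, 12, 7 bp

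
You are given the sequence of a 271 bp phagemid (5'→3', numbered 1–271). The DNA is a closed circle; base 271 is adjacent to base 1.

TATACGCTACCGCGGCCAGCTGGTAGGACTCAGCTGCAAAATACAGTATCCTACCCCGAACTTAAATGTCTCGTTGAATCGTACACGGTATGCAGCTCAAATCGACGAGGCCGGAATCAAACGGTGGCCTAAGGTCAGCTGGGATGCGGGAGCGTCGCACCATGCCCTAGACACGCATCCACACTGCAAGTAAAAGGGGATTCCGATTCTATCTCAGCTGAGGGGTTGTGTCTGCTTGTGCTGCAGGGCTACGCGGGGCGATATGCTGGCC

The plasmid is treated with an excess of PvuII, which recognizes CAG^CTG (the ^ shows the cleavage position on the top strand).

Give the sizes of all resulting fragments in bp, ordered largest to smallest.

105, 79, 73, 14 bp

PvuII sites (CAGCTG) start at positions 17, 31, 136, 215.
PvuII cuts after base 3 of each site, so after positions 19, 33, 138, 217.
Circular molecule, 4 cuts → 4 fragments:
  20–33 → 14 bp
  34–138 → 105 bp
  139–217 → 79 bp
  218–271 then 1–19 → 54 + 19 = 73 bp
Sorted largest to smallest: 105, 79, 73, 14 bp.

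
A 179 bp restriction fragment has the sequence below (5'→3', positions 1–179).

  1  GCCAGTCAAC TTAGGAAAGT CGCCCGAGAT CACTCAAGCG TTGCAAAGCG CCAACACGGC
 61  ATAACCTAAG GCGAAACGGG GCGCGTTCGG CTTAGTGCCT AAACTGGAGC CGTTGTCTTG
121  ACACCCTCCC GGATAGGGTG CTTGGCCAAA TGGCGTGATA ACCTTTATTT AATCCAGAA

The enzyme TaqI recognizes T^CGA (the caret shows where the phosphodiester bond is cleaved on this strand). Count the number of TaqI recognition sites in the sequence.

No occurrence of TCGA is present in the sequence.
TaqI does not cut: 0 sites.

0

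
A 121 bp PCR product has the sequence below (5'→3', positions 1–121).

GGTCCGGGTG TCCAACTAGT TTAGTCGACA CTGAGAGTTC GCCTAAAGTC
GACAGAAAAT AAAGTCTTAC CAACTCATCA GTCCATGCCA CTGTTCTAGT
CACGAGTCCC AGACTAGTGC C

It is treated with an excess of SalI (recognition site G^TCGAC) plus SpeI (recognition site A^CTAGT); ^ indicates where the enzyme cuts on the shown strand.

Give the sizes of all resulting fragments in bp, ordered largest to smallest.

SalI sites (GTCGAC) start at positions 24, 48.
SalI cuts after the first base of each site, so after positions 24, 48.
SpeI sites (ACTAGT) start at positions 15, 113.
SpeI cuts after the first base of each site, so after positions 15, 113.
Combined cut positions: 15, 24, 48, 113.
Linear molecule, 4 cuts → 5 fragments:
  1–15 → 15 bp
  16–24 → 9 bp
  25–48 → 24 bp
  49–113 → 65 bp
  114–121 → 8 bp
Sorted largest to smallest: 65, 24, 15, 9, 8 bp.

65, 24, 15, 9, 8 bp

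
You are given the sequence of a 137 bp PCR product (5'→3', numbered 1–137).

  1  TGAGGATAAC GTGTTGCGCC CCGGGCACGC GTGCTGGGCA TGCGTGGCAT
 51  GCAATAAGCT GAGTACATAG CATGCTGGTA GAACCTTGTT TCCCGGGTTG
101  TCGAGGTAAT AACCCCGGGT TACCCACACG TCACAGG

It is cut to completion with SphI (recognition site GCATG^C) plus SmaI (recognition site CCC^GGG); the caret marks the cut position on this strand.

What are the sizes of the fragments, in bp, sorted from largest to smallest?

SphI sites (GCATGC) start at positions 38, 47, 70.
SphI cuts after base 5 of each site (before the last base), so after positions 42, 51, 74.
SmaI sites (CCCGGG) start at positions 20, 92, 114.
SmaI cuts after base 3 of each site, so after positions 22, 94, 116.
Combined cut positions: 22, 42, 51, 74, 94, 116.
Linear molecule, 6 cuts → 7 fragments:
  1–22 → 22 bp
  23–42 → 20 bp
  43–51 → 9 bp
  52–74 → 23 bp
  75–94 → 20 bp
  95–116 → 22 bp
  117–137 → 21 bp
Sorted largest to smallest: 23, 22, 22, 21, 20, 20, 9 bp.

23, 22, 22, 21, 20, 20, 9 bp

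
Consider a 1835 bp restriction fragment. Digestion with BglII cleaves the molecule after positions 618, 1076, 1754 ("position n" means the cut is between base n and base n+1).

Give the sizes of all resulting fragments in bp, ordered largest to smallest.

Linear molecule, 3 cuts → 4 fragments:
  618 − 0 = 618 bp
  1076 − 618 = 458 bp
  1754 − 1076 = 678 bp
  1835 − 1754 = 81 bp
Sorted largest to smallest: 678, 618, 458, 81 bp.

678, 618, 458, 81 bp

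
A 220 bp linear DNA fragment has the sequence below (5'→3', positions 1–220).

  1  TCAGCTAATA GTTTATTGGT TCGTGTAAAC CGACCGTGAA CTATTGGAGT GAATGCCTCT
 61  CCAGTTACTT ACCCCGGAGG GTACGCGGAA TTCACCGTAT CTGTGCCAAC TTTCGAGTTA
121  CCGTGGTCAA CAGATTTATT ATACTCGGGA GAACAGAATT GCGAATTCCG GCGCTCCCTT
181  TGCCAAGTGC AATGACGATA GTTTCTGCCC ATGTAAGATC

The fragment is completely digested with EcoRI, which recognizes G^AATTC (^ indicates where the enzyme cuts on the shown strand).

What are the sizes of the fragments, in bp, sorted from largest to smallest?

EcoRI sites (GAATTC) start at positions 88, 163.
EcoRI cuts after the first base of each site, so after positions 88, 163.
Linear molecule, 2 cuts → 3 fragments:
  1–88 → 88 bp
  89–163 → 75 bp
  164–220 → 57 bp
Sorted largest to smallest: 88, 75, 57 bp.

88, 75, 57 bp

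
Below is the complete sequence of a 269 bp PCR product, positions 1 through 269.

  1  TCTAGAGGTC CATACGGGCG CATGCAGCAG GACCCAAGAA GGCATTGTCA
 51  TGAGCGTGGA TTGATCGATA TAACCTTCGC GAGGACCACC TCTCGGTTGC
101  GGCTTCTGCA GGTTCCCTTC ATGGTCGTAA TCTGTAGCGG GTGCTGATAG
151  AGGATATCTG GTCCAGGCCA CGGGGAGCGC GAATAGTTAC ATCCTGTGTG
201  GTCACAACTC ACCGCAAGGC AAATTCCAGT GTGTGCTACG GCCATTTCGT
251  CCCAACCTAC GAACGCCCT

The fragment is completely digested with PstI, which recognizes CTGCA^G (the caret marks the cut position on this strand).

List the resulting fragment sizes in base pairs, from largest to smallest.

The PstI site (CTGCAG) starts at position 106.
PstI cuts after base 5 of each site (before the last base), so after position 110.
Linear molecule, 1 cut → 2 fragments:
  1–110 → 110 bp
  111–269 → 159 bp
Sorted largest to smallest: 159, 110 bp.

159, 110 bp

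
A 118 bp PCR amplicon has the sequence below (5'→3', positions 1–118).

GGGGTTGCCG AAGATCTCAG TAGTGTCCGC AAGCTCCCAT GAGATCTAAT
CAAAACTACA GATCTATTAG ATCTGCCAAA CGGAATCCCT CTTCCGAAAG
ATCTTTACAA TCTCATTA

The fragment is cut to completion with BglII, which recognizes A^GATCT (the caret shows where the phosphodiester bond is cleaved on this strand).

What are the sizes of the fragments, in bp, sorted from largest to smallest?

30, 30, 19, 18, 12, 9 bp

BglII sites (AGATCT) start at positions 12, 42, 60, 69, 99.
BglII cuts after the first base of each site, so after positions 12, 42, 60, 69, 99.
Linear molecule, 5 cuts → 6 fragments:
  1–12 → 12 bp
  13–42 → 30 bp
  43–60 → 18 bp
  61–69 → 9 bp
  70–99 → 30 bp
  100–118 → 19 bp
Sorted largest to smallest: 30, 30, 19, 18, 12, 9 bp.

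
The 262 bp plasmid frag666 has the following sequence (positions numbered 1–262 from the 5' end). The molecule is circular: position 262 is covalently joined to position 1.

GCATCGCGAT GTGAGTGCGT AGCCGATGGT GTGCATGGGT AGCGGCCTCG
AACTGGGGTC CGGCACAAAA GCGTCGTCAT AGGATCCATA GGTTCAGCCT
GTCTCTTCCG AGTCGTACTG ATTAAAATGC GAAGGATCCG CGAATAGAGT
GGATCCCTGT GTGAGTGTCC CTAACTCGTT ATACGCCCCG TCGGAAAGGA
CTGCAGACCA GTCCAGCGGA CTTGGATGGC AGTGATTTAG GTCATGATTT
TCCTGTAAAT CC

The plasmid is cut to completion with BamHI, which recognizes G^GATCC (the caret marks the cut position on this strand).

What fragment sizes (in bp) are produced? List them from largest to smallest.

193, 52, 17 bp

BamHI sites (GGATCC) start at positions 82, 134, 151.
BamHI cuts after the first base of each site, so after positions 82, 134, 151.
Circular molecule, 3 cuts → 3 fragments:
  83–134 → 52 bp
  135–151 → 17 bp
  152–262 then 1–82 → 111 + 82 = 193 bp
Sorted largest to smallest: 193, 52, 17 bp.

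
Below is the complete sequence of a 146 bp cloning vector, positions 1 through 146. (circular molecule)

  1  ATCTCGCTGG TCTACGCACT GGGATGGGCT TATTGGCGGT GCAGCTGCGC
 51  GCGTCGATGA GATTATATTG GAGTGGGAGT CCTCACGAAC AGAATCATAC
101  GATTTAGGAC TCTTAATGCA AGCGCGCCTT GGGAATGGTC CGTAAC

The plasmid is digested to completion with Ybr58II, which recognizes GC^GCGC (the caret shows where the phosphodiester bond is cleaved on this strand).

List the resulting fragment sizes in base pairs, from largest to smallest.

75, 71 bp

Ybr58II sites (GCGCGC) start at positions 47, 122.
Ybr58II cuts after base 2 of each site, so after positions 48, 123.
Circular molecule, 2 cuts → 2 fragments:
  49–123 → 75 bp
  124–146 then 1–48 → 23 + 48 = 71 bp
Sorted largest to smallest: 75, 71 bp.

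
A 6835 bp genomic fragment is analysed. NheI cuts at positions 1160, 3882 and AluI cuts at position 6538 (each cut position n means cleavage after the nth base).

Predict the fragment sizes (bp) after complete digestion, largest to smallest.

Combined cut positions (sorted): 1160, 3882, 6538.
Linear molecule, 3 cuts → 4 fragments:
  1160 − 0 = 1160 bp
  3882 − 1160 = 2722 bp
  6538 − 3882 = 2656 bp
  6835 − 6538 = 297 bp
Sorted largest to smallest: 2722, 2656, 1160, 297 bp.

2722, 2656, 1160, 297 bp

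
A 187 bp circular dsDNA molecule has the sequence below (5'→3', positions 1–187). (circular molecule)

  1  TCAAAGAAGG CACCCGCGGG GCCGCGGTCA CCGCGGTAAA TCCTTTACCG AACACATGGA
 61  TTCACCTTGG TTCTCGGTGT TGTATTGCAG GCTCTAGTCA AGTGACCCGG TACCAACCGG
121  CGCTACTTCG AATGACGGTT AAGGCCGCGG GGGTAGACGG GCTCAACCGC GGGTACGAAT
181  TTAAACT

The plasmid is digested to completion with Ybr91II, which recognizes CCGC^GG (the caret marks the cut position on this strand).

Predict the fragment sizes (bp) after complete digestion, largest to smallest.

Ybr91II sites (CCGCGG) start at positions 14, 22, 31, 145, 167.
Ybr91II cuts after base 4 of each site, so after positions 17, 25, 34, 148, 170.
Circular molecule, 5 cuts → 5 fragments:
  18–25 → 8 bp
  26–34 → 9 bp
  35–148 → 114 bp
  149–170 → 22 bp
  171–187 then 1–17 → 17 + 17 = 34 bp
Sorted largest to smallest: 114, 34, 22, 9, 8 bp.

114, 34, 22, 9, 8 bp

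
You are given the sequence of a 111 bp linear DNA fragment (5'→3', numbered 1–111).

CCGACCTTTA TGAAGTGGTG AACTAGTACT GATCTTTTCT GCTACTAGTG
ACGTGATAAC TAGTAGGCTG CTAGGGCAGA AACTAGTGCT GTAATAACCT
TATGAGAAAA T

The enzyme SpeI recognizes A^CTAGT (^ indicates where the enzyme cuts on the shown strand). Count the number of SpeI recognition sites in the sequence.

ACTAGT occurs starting at positions 22, 44, 59, 82.
SpeI cuts at 4 sites.

4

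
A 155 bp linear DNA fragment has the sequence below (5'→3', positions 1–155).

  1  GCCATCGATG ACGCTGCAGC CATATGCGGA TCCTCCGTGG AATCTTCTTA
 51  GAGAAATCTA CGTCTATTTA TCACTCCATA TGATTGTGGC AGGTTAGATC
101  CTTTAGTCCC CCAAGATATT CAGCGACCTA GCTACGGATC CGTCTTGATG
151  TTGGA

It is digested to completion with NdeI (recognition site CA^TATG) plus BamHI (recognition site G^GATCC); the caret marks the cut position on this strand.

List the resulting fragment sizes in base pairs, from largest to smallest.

NdeI sites (CATATG) start at positions 21, 77.
NdeI cuts after base 2 of each site, so after positions 22, 78.
BamHI sites (GGATCC) start at positions 28, 136.
BamHI cuts after the first base of each site, so after positions 28, 136.
Combined cut positions: 22, 28, 78, 136.
Linear molecule, 4 cuts → 5 fragments:
  1–22 → 22 bp
  23–28 → 6 bp
  29–78 → 50 bp
  79–136 → 58 bp
  137–155 → 19 bp
Sorted largest to smallest: 58, 50, 22, 19, 6 bp.

58, 50, 22, 19, 6 bp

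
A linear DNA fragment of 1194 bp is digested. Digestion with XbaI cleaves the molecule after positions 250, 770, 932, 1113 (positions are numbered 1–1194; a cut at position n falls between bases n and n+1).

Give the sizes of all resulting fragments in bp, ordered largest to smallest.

Linear molecule, 4 cuts → 5 fragments:
  250 − 0 = 250 bp
  770 − 250 = 520 bp
  932 − 770 = 162 bp
  1113 − 932 = 181 bp
  1194 − 1113 = 81 bp
Sorted largest to smallest: 520, 250, 181, 162, 81 bp.

520, 250, 181, 162, 81 bp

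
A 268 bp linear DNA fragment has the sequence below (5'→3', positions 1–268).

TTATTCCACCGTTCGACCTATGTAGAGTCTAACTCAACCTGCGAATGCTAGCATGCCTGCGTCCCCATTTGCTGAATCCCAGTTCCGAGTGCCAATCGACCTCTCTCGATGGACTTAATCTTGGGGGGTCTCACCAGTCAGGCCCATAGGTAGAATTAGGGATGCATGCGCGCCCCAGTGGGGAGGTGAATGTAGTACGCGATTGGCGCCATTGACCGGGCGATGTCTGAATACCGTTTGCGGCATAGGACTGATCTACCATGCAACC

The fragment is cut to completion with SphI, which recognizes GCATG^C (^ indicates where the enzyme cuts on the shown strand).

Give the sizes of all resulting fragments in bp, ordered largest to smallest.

SphI sites (GCATGC) start at positions 51, 164.
SphI cuts after base 5 of each site (before the last base), so after positions 55, 168.
Linear molecule, 2 cuts → 3 fragments:
  1–55 → 55 bp
  56–168 → 113 bp
  169–268 → 100 bp
Sorted largest to smallest: 113, 100, 55 bp.

113, 100, 55 bp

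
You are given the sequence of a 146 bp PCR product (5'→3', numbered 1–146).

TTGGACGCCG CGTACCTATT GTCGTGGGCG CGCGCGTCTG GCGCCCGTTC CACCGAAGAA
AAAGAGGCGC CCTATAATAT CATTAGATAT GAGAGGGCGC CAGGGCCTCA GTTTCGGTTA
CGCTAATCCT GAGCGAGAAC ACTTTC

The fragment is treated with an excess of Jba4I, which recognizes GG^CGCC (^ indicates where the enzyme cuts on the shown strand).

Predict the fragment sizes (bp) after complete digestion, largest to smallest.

49, 41, 30, 26 bp

Jba4I sites (GGCGCC) start at positions 40, 66, 96.
Jba4I cuts after base 2 of each site, so after positions 41, 67, 97.
Linear molecule, 3 cuts → 4 fragments:
  1–41 → 41 bp
  42–67 → 26 bp
  68–97 → 30 bp
  98–146 → 49 bp
Sorted largest to smallest: 49, 41, 30, 26 bp.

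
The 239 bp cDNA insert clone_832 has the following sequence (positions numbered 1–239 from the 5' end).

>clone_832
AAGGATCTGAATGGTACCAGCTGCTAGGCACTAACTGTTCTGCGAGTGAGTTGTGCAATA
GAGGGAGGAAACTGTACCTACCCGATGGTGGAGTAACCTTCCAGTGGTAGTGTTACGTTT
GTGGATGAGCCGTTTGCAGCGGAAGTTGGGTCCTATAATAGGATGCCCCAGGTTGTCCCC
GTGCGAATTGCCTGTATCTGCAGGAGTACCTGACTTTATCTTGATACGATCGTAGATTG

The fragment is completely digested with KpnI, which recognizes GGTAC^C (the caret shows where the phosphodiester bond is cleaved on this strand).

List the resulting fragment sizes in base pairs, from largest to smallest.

The KpnI site (GGTACC) starts at position 13.
KpnI cuts after base 5 of each site (before the last base), so after position 17.
Linear molecule, 1 cut → 2 fragments:
  1–17 → 17 bp
  18–239 → 222 bp
Sorted largest to smallest: 222, 17 bp.

222, 17 bp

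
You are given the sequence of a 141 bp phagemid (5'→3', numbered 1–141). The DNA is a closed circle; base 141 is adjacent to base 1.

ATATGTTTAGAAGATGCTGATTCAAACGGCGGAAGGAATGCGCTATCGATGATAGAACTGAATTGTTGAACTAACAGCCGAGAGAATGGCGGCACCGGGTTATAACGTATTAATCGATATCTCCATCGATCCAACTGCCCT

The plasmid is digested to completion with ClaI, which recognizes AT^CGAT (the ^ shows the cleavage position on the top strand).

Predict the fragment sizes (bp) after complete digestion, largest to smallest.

68, 61, 12 bp

ClaI sites (ATCGAT) start at positions 45, 113, 125.
ClaI cuts after base 2 of each site, so after positions 46, 114, 126.
Circular molecule, 3 cuts → 3 fragments:
  47–114 → 68 bp
  115–126 → 12 bp
  127–141 then 1–46 → 15 + 46 = 61 bp
Sorted largest to smallest: 68, 61, 12 bp.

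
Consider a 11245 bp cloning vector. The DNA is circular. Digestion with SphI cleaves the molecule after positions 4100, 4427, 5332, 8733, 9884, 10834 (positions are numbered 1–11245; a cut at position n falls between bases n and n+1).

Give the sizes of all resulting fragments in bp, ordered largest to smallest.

4511, 3401, 1151, 950, 905, 327 bp

Circular molecule, 6 cuts → 6 fragments:
  4427 − 4100 = 327 bp
  5332 − 4427 = 905 bp
  8733 − 5332 = 3401 bp
  9884 − 8733 = 1151 bp
  10834 − 9884 = 950 bp
  wrap: 11245 − 10834 + 4100 = 4511 bp
Sorted largest to smallest: 4511, 3401, 1151, 950, 905, 327 bp.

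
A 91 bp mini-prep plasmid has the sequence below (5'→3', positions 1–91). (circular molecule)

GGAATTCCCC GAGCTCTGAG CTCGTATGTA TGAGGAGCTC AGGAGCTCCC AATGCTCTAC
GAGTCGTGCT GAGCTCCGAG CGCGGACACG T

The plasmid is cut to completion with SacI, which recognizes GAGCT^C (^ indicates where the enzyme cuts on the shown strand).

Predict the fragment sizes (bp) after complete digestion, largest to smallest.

SacI sites (GAGCTC) start at positions 11, 18, 35, 43, 71.
SacI cuts after base 5 of each site (before the last base), so after positions 15, 22, 39, 47, 75.
Circular molecule, 5 cuts → 5 fragments:
  16–22 → 7 bp
  23–39 → 17 bp
  40–47 → 8 bp
  48–75 → 28 bp
  76–91 then 1–15 → 16 + 15 = 31 bp
Sorted largest to smallest: 31, 28, 17, 8, 7 bp.

31, 28, 17, 8, 7 bp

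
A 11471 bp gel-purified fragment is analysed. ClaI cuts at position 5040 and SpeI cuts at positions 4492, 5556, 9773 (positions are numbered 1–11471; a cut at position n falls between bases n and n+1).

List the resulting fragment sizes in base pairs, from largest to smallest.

Combined cut positions (sorted): 4492, 5040, 5556, 9773.
Linear molecule, 4 cuts → 5 fragments:
  4492 − 0 = 4492 bp
  5040 − 4492 = 548 bp
  5556 − 5040 = 516 bp
  9773 − 5556 = 4217 bp
  11471 − 9773 = 1698 bp
Sorted largest to smallest: 4492, 4217, 1698, 548, 516 bp.

4492, 4217, 1698, 548, 516 bp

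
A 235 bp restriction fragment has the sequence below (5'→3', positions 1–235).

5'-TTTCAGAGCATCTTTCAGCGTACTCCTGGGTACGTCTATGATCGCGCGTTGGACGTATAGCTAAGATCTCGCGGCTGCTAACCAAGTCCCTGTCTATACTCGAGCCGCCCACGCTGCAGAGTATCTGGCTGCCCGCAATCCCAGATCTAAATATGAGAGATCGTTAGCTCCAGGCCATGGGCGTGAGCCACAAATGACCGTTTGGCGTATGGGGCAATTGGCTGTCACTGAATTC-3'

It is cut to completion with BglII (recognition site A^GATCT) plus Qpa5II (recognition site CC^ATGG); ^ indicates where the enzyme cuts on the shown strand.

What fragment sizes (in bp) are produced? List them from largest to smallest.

BglII sites (AGATCT) start at positions 64, 143.
BglII cuts after the first base of each site, so after positions 64, 143.
The Qpa5II site (CCATGG) starts at position 175.
Qpa5II cuts after base 2 of each site, so after position 176.
Combined cut positions: 64, 143, 176.
Linear molecule, 3 cuts → 4 fragments:
  1–64 → 64 bp
  65–143 → 79 bp
  144–176 → 33 bp
  177–235 → 59 bp
Sorted largest to smallest: 79, 64, 59, 33 bp.

79, 64, 59, 33 bp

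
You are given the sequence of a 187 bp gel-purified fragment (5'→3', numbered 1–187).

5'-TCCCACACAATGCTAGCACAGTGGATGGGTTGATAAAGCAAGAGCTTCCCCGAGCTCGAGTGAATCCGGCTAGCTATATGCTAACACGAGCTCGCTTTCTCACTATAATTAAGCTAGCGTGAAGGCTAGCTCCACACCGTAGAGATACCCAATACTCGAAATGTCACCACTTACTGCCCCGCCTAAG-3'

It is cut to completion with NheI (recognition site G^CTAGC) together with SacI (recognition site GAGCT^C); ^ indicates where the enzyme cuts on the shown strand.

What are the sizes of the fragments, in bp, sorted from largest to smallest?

62, 44, 23, 21, 13, 12, 12 bp

NheI sites (GCTAGC) start at positions 12, 69, 113, 125.
NheI cuts after the first base of each site, so after positions 12, 69, 113, 125.
SacI sites (GAGCTC) start at positions 52, 88.
SacI cuts after base 5 of each site (before the last base), so after positions 56, 92.
Combined cut positions: 12, 56, 69, 92, 113, 125.
Linear molecule, 6 cuts → 7 fragments:
  1–12 → 12 bp
  13–56 → 44 bp
  57–69 → 13 bp
  70–92 → 23 bp
  93–113 → 21 bp
  114–125 → 12 bp
  126–187 → 62 bp
Sorted largest to smallest: 62, 44, 23, 21, 13, 12, 12 bp.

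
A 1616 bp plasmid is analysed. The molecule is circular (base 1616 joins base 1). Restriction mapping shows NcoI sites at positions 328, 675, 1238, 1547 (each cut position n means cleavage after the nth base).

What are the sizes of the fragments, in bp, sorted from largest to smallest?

563, 397, 347, 309 bp

Circular molecule, 4 cuts → 4 fragments:
  675 − 328 = 347 bp
  1238 − 675 = 563 bp
  1547 − 1238 = 309 bp
  wrap: 1616 − 1547 + 328 = 397 bp
Sorted largest to smallest: 563, 397, 347, 309 bp.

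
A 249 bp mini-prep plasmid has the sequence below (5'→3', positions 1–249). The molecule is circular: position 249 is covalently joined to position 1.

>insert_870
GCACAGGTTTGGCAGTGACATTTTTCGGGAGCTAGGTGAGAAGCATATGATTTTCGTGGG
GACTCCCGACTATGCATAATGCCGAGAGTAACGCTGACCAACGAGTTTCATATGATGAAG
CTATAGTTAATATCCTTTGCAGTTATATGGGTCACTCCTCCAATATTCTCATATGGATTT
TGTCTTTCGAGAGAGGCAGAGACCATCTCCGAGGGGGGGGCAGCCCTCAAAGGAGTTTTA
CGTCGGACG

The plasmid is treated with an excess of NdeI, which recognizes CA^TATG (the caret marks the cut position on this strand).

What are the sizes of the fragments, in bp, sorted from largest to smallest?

123, 65, 61 bp

NdeI sites (CATATG) start at positions 44, 109, 170.
NdeI cuts after base 2 of each site, so after positions 45, 110, 171.
Circular molecule, 3 cuts → 3 fragments:
  46–110 → 65 bp
  111–171 → 61 bp
  172–249 then 1–45 → 78 + 45 = 123 bp
Sorted largest to smallest: 123, 65, 61 bp.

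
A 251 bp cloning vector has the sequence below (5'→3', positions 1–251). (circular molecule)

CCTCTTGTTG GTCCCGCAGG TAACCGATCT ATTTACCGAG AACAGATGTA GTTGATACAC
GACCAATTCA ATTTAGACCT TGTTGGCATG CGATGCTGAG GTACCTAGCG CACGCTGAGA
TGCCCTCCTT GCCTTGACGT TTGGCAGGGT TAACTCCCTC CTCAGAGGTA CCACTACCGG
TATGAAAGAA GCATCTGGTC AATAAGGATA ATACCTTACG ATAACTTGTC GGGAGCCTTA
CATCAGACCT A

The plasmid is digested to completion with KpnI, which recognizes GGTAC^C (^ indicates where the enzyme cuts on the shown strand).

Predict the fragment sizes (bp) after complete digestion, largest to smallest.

184, 67 bp

KpnI sites (GGTACC) start at positions 100, 167.
KpnI cuts after base 5 of each site (before the last base), so after positions 104, 171.
Circular molecule, 2 cuts → 2 fragments:
  105–171 → 67 bp
  172–251 then 1–104 → 80 + 104 = 184 bp
Sorted largest to smallest: 184, 67 bp.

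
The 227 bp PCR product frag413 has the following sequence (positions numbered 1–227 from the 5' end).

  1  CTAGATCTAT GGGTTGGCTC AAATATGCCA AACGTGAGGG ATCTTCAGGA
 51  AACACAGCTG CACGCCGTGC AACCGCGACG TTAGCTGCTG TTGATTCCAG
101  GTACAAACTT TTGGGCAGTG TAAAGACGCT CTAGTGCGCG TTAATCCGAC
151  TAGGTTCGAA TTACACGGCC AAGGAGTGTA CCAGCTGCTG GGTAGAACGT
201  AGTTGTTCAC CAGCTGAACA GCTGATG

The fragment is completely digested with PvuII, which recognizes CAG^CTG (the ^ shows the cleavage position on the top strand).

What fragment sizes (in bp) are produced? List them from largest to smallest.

127, 57, 29, 8, 6 bp

PvuII sites (CAGCTG) start at positions 55, 182, 211, 219.
PvuII cuts after base 3 of each site, so after positions 57, 184, 213, 221.
Linear molecule, 4 cuts → 5 fragments:
  1–57 → 57 bp
  58–184 → 127 bp
  185–213 → 29 bp
  214–221 → 8 bp
  222–227 → 6 bp
Sorted largest to smallest: 127, 57, 29, 8, 6 bp.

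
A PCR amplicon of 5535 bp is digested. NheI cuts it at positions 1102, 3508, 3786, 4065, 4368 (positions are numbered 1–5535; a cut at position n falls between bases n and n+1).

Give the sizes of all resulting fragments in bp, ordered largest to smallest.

Linear molecule, 5 cuts → 6 fragments:
  1102 − 0 = 1102 bp
  3508 − 1102 = 2406 bp
  3786 − 3508 = 278 bp
  4065 − 3786 = 279 bp
  4368 − 4065 = 303 bp
  5535 − 4368 = 1167 bp
Sorted largest to smallest: 2406, 1167, 1102, 303, 279, 278 bp.

2406, 1167, 1102, 303, 279, 278 bp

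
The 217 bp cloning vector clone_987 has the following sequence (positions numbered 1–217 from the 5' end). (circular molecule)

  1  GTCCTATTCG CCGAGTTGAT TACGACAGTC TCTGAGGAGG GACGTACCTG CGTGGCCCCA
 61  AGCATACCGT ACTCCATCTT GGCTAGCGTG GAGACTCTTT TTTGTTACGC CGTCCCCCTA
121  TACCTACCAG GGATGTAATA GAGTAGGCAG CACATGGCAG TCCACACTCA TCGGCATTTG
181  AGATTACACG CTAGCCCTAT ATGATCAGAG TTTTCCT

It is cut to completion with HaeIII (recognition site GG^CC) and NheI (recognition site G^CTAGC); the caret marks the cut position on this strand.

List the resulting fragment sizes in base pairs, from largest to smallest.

The HaeIII site (GGCC) starts at position 54.
HaeIII cuts after base 2 of each site, so after position 55.
NheI sites (GCTAGC) start at positions 82, 190.
NheI cuts after the first base of each site, so after positions 82, 190.
Combined cut positions: 55, 82, 190.
Circular molecule, 3 cuts → 3 fragments:
  56–82 → 27 bp
  83–190 → 108 bp
  191–217 then 1–55 → 27 + 55 = 82 bp
Sorted largest to smallest: 108, 82, 27 bp.

108, 82, 27 bp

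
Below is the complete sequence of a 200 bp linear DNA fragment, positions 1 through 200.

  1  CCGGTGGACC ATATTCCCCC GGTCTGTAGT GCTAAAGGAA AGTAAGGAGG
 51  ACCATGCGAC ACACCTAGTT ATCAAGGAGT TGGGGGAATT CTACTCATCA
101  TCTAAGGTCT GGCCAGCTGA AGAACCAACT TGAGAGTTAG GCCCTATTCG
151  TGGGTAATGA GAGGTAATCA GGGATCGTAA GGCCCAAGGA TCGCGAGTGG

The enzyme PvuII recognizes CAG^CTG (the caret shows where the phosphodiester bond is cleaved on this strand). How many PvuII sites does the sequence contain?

1

CAGCTG occurs starting at position 114.
PvuII cuts at 1 site.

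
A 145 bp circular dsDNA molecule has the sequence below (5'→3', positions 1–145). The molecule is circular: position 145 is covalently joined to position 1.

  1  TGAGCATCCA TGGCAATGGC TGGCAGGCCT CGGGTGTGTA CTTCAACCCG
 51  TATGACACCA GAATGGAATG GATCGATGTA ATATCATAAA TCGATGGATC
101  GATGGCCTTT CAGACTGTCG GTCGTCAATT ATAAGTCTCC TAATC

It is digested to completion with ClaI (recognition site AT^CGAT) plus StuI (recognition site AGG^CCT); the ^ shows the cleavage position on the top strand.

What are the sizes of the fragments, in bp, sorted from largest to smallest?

ClaI sites (ATCGAT) start at positions 72, 90, 98.
ClaI cuts after base 2 of each site, so after positions 73, 91, 99.
The StuI site (AGGCCT) starts at position 25.
StuI cuts after base 3 of each site, so after position 27.
Combined cut positions: 27, 73, 91, 99.
Circular molecule, 4 cuts → 4 fragments:
  28–73 → 46 bp
  74–91 → 18 bp
  92–99 → 8 bp
  100–145 then 1–27 → 46 + 27 = 73 bp
Sorted largest to smallest: 73, 46, 18, 8 bp.

73, 46, 18, 8 bp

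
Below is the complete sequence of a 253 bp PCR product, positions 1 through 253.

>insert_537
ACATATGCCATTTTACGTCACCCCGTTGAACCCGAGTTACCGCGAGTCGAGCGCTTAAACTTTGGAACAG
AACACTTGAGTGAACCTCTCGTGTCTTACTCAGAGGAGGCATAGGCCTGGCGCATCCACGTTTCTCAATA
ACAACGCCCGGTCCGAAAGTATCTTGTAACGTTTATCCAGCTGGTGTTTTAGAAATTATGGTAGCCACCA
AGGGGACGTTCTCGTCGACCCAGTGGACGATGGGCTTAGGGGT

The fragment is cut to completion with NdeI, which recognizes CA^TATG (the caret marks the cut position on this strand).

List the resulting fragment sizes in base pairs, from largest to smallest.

The NdeI site (CATATG) starts at position 2.
NdeI cuts after base 2 of each site, so after position 3.
Linear molecule, 1 cut → 2 fragments:
  1–3 → 3 bp
  4–253 → 250 bp
Sorted largest to smallest: 250, 3 bp.

250, 3 bp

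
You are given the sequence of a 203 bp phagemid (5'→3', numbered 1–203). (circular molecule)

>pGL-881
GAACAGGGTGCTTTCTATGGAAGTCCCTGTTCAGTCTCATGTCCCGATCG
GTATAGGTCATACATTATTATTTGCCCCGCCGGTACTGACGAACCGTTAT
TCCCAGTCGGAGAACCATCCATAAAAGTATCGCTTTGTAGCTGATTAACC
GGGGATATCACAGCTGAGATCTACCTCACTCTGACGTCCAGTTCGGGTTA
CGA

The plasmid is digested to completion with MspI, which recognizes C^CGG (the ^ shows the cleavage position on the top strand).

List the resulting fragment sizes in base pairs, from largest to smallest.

134, 69 bp

MspI sites (CCGG) start at positions 80, 149.
MspI cuts after the first base of each site, so after positions 80, 149.
Circular molecule, 2 cuts → 2 fragments:
  81–149 → 69 bp
  150–203 then 1–80 → 54 + 80 = 134 bp
Sorted largest to smallest: 134, 69 bp.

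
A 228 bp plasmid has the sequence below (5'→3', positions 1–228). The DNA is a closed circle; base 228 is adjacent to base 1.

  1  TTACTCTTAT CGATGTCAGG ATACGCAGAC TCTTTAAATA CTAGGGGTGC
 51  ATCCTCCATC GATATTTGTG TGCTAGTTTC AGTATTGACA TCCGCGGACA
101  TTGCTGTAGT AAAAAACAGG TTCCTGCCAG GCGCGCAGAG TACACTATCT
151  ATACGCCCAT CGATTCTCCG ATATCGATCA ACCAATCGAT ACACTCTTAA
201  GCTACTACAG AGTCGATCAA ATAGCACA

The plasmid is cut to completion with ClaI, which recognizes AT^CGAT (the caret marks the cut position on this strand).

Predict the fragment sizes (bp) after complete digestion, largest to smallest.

ClaI sites (ATCGAT) start at positions 9, 58, 159, 173, 185.
ClaI cuts after base 2 of each site, so after positions 10, 59, 160, 174, 186.
Circular molecule, 5 cuts → 5 fragments:
  11–59 → 49 bp
  60–160 → 101 bp
  161–174 → 14 bp
  175–186 → 12 bp
  187–228 then 1–10 → 42 + 10 = 52 bp
Sorted largest to smallest: 101, 52, 49, 14, 12 bp.

101, 52, 49, 14, 12 bp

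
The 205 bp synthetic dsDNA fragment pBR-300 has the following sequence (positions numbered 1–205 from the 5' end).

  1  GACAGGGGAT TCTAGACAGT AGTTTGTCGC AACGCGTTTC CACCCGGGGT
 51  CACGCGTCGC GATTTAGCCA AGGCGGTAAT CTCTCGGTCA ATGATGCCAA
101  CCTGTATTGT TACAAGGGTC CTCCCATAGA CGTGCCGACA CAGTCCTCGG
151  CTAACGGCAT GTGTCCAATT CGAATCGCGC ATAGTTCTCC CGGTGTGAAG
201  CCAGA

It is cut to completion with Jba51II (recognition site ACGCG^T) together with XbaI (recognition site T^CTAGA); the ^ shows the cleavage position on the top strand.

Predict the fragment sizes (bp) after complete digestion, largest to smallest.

Jba51II sites (ACGCGT) start at positions 32, 52.
Jba51II cuts after base 5 of each site (before the last base), so after positions 36, 56.
The XbaI site (TCTAGA) starts at position 11.
XbaI cuts after the first base of each site, so after position 11.
Combined cut positions: 11, 36, 56.
Linear molecule, 3 cuts → 4 fragments:
  1–11 → 11 bp
  12–36 → 25 bp
  37–56 → 20 bp
  57–205 → 149 bp
Sorted largest to smallest: 149, 25, 20, 11 bp.

149, 25, 20, 11 bp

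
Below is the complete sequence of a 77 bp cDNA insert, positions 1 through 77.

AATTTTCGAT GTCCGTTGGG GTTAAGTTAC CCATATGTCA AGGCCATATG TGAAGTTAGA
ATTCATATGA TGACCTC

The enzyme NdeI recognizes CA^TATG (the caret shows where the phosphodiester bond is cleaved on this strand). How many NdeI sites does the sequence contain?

CATATG occurs starting at positions 32, 45, 64.
NdeI cuts at 3 sites.

3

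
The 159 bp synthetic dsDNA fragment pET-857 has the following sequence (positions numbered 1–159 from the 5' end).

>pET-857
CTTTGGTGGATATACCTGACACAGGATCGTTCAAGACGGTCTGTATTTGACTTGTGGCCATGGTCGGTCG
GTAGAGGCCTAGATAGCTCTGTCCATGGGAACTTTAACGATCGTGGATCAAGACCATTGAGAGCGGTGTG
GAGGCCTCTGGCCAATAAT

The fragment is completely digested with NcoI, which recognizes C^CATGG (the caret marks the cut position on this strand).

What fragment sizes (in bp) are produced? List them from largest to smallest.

66, 58, 35 bp

NcoI sites (CCATGG) start at positions 58, 93.
NcoI cuts after the first base of each site, so after positions 58, 93.
Linear molecule, 2 cuts → 3 fragments:
  1–58 → 58 bp
  59–93 → 35 bp
  94–159 → 66 bp
Sorted largest to smallest: 66, 58, 35 bp.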